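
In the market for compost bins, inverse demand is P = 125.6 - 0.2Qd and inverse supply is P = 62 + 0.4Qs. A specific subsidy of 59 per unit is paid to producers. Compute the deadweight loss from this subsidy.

Deadweight loss = 17405/6

Pre-subsidy: 125.6 - 0.2Q = 62 + 0.4Q gives Q* = 106 and P* = 104.4.
With the subsidy, sellers receive Ps = Pb + 59 for each unit, where Pb is the price buyers pay.
On the curves, Pb = 125.6 - 0.2Q and Ps = 62 + 0.4Q; the wedge Ps − Pb = 59 gives 62 + 0.4Q − (125.6 - 0.2Q) = 59, so Q' = 613/3.
Then Pb = 125.6 − 0.2·(613/3) = 1271/15 and Ps = 62 + 0.4·(613/3) = 2156/15.
The subsidy expands output by 613/3 − 106 = 295/3 past the efficient level; on those units the gap between marginal cost and willingness to pay runs from 0 up to 59.
DWL = ½ × 59 × 295/3 = 17405/6.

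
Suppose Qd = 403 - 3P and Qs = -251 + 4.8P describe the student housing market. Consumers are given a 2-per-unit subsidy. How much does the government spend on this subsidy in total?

Government cost = 4034/13

Pre-subsidy: 403 - 3P = -251 + 4.8P gives P* = 1090/13, Q* = 1969/13.
With the rebate, buyers effectively pay Pb = Ps − 2, where Ps is the price sellers receive.
Demand in terms of Ps becomes Qd = 403 − 3(Ps − 2) = 409 - 3Ps. Setting this equal to supply: 409 - 3Ps = -251 + 4.8Ps, so Ps = 1100/13.
Buyers pay Pb = 1100/13 − 2 = 1074/13; Q' = -251 + 4.8·(1100/13) = 2017/13.
Government outlay = subsidy × quantity = 2 × 2017/13 = 4034/13.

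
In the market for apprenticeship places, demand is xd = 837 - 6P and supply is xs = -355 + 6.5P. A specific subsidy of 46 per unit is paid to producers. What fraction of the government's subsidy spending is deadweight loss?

Pre-subsidy: 837 - 6P = -355 + 6.5P gives P* = 95.36, x* = 264.84.
With the subsidy, sellers receive Ps = Pb + 46 for each unit, where Pb is the price buyers pay.
Supply in terms of Pb becomes xs = -355 + 6.5(Pb + 46) = -56 + 6.5Pb. Setting this equal to demand: 837 - 6Pb = -56 + 6.5Pb, so Pb = 71.44.
Sellers receive Ps = 71.44 + 46 = 117.44; x' = 837 − 6·71.44 = 408.36.
ΔCS = ½(264.84 + 408.36)(95.36 − 71.44) = 8051.472; ΔPS = ½(264.84 + 408.36)(117.44 − 95.36) = 7432.128.
Government spending = 46 × 408.36 = 18784.56.
DWL = ½ × 46 × (408.36 − 264.84) = 3300.96; fraction = 3300.96 / 18784.56 = 598/3403.

DWL / government spending = 598/3403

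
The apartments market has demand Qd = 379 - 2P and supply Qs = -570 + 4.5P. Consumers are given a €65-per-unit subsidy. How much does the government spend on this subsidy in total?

Government cost = €11505

Pre-subsidy: 379 - 2P = -570 + 4.5P gives P* = 146, Q* = 87.
With the rebate, buyers effectively pay Pb = Ps − 65, where Ps is the price sellers receive.
Demand in terms of Ps becomes Qd = 379 − 2(Ps − 65) = 509 - 2Ps. Setting this equal to supply: 509 - 2Ps = -570 + 4.5Ps, so Ps = 166.
Buyers pay Pb = 166 − 65 = 101; Q' = -570 + 4.5·166 = 177.
Government outlay = subsidy × quantity = 65 × 177 = 11505.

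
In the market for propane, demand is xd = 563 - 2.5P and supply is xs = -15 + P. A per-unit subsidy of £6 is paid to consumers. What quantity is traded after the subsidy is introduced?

x' = 1081/7

Pre-subsidy: 563 - 2.5P = -15 + P gives P* = 1156/7, x* = 1051/7.
With the rebate, buyers effectively pay Pb = Ps − 6, where Ps is the price sellers receive.
Demand in terms of Ps becomes xd = 563 − 2.5(Ps − 6) = 578 - 2.5Ps. Setting this equal to supply: 578 - 2.5Ps = -15 + Ps, so Ps = 1186/7.
Buyers pay Pb = 1186/7 − 6 = 1144/7; x' = -15 + 1·(1186/7) = 1081/7.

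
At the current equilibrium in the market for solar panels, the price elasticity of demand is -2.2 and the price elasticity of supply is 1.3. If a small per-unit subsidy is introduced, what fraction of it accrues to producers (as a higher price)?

For a small subsidy around the equilibrium, the benefit split depends on the relative slopes, which at a point are proportional to the elasticities.
Buyer share = εs/(εs + |εd|) = 1.3/(1.3 + 2.2) = 13/35; seller share = |εd|/(εs + |εd|) = 22/35.
So producers capture 22/35 of the subsidy.

Producer share = 22/35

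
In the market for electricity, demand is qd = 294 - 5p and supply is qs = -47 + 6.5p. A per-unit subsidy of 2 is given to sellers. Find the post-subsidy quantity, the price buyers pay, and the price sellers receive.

q' = 3482/23; buyers pay 656/23; sellers receive 702/23

Pre-subsidy: 294 - 5p = -47 + 6.5p gives p* = 682/23, q* = 3352/23.
With the subsidy, sellers receive ps = pb + 2 for each unit, where pb is the price buyers pay.
Supply in terms of pb becomes qs = -47 + 6.5(pb + 2) = -34 + 6.5pb. Setting this equal to demand: 294 - 5pb = -34 + 6.5pb, so pb = 656/23.
Sellers receive ps = 656/23 + 2 = 702/23; q' = 294 − 5·(656/23) = 3482/23.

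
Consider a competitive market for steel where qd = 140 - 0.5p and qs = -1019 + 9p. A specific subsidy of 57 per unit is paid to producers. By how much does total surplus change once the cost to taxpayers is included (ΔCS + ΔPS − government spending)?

Net change in total surplus = -769.5

Pre-subsidy: 140 - 0.5p = -1019 + 9p gives p* = 122, q* = 79.
With the subsidy, sellers receive ps = pb + 57 for each unit, where pb is the price buyers pay.
Supply in terms of pb becomes qs = -1019 + 9(pb + 57) = -506 + 9pb. Setting this equal to demand: 140 - 0.5pb = -506 + 9pb, so pb = 68.
Sellers receive ps = 68 + 57 = 125; q' = 140 − 0.5·68 = 106.
ΔCS = ½(79 + 106)(122 − 68) = 4995; ΔPS = ½(79 + 106)(125 − 122) = 277.5.
Government spending = 57 × 106 = 6042.
Net change = 4995 + 277.5 − 6042 = -769.5. The loss equals the DWL triangle ½·57·27.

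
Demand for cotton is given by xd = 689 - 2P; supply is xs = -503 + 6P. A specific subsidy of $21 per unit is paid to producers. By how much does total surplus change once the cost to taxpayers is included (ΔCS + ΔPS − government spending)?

Net change in total surplus = -$330.75

Pre-subsidy: 689 - 2P = -503 + 6P gives P* = 149, x* = 391.
With the subsidy, sellers receive Ps = Pb + 21 for each unit, where Pb is the price buyers pay.
Supply in terms of Pb becomes xs = -503 + 6(Pb + 21) = -377 + 6Pb. Setting this equal to demand: 689 - 2Pb = -377 + 6Pb, so Pb = 133.25.
Sellers receive Ps = 133.25 + 21 = 154.25; x' = 689 − 2·133.25 = 422.5.
ΔCS = ½(391 + 422.5)(149 − 133.25) = 6406.3125; ΔPS = ½(391 + 422.5)(154.25 − 149) = 2135.4375.
Government spending = 21 × 422.5 = 8872.5.
Net change = 6406.3125 + 2135.4375 − 8872.5 = -330.75. The loss equals the DWL triangle ½·21·31.5.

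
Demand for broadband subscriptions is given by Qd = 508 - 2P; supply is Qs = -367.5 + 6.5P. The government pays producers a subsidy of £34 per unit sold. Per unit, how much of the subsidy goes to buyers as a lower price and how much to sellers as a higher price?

Pre-subsidy: 508 - 2P = -367.5 + 6.5P gives P* = 103, Q* = 302.
With the subsidy, sellers receive Ps = Pb + 34 for each unit, where Pb is the price buyers pay.
Supply in terms of Pb becomes Qs = -367.5 + 6.5(Pb + 34) = -146.5 + 6.5Pb. Setting this equal to demand: 508 - 2Pb = -146.5 + 6.5Pb, so Pb = 77.
Sellers receive Ps = 77 + 34 = 111; Q' = 508 − 2·77 = 354.
Buyers' price falls by P* − Pb = 103 − 77 = 26; sellers' price rises by Ps − P* = 111 − 103 = 8.

Buyers gain £26 per unit; sellers gain £8 per unit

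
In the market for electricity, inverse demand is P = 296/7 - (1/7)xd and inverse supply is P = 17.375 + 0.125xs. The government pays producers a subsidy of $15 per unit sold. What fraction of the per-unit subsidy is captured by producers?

Producer share = 7/15

Pre-subsidy: 296/7 - (1/7)x = 17.375 + 0.125x gives x* = 93 and P* = 29.
With the subsidy, sellers receive Ps = Pb + 15 for each unit, where Pb is the price buyers pay.
On the curves, Pb = 296/7 - (1/7)x and Ps = 17.375 + 0.125x; the wedge Ps − Pb = 15 gives 17.375 + 0.125x − (296/7 - (1/7)x) = 15, so x' = 149.
Then Pb = 296/7 − (1/7)·149 = 21 and Ps = 17.375 + 0.125·149 = 36.
Buyers' price falls by P* − Pb = 29 − 21 = 8; sellers' price rises by Ps − P* = 36 − 29 = 7.
So producers capture 7/15 = 7/15 of each unit of subsidy.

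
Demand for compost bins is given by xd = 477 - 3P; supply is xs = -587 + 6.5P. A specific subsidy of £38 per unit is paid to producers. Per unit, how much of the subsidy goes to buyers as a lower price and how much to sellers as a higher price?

Pre-subsidy: 477 - 3P = -587 + 6.5P gives P* = 112, x* = 141.
With the subsidy, sellers receive Ps = Pb + 38 for each unit, where Pb is the price buyers pay.
Supply in terms of Pb becomes xs = -587 + 6.5(Pb + 38) = -340 + 6.5Pb. Setting this equal to demand: 477 - 3Pb = -340 + 6.5Pb, so Pb = 86.
Sellers receive Ps = 86 + 38 = 124; x' = 477 − 3·86 = 219.
Buyers' price falls by P* − Pb = 112 − 86 = 26; sellers' price rises by Ps − P* = 124 − 112 = 12.

Buyers gain £26 per unit; sellers gain £12 per unit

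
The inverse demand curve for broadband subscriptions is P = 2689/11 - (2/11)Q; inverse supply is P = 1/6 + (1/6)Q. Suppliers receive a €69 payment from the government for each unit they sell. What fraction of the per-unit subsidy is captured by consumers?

Pre-subsidy: 2689/11 - (2/11)Q = 1/6 + (1/6)Q gives Q* = 701 and P* = 117.
With the subsidy, sellers receive Ps = Pb + 69 for each unit, where Pb is the price buyers pay.
On the curves, Pb = 2689/11 - (2/11)Q and Ps = 1/6 + (1/6)Q; the wedge Ps − Pb = 69 gives 1/6 + (1/6)Q − (2689/11 - (2/11)Q) = 69, so Q' = 899.
Then Pb = 2689/11 − (2/11)·899 = 81 and Ps = 1/6 + (1/6)·899 = 150.
Buyers' price falls by P* − Pb = 117 − 81 = 36; sellers' price rises by Ps − P* = 150 − 117 = 33.
So consumers capture 36/69 = 12/23 of each unit of subsidy.

Consumer share = 12/23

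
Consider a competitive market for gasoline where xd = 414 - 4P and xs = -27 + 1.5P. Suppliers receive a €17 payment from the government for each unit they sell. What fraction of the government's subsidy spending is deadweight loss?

Pre-subsidy: 414 - 4P = -27 + 1.5P gives P* = 882/11, x* = 1026/11.
With the subsidy, sellers receive Ps = Pb + 17 for each unit, where Pb is the price buyers pay.
Supply in terms of Pb becomes xs = -27 + 1.5(Pb + 17) = -1.5 + 1.5Pb. Setting this equal to demand: 414 - 4Pb = -1.5 + 1.5Pb, so Pb = 831/11.
Sellers receive Ps = 831/11 + 17 = 1018/11; x' = 414 − 4·(831/11) = 1230/11.
ΔCS = ½(1026/11 + 1230/11)(882/11 − 831/11) = 57528/121; ΔPS = ½(1026/11 + 1230/11)(1018/11 − 882/11) = 153408/121.
Government spending = 17 × 1230/11 = 20910/11.
DWL = ½ × 17 × (1230/11 − 1026/11) = 1734/11; fraction = (1734/11) / (20910/11) = 17/205.

DWL / government spending = 17/205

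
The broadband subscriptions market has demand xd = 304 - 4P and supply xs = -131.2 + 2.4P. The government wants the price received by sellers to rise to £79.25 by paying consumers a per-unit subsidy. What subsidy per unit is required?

At a seller price of 79.25, quantity supplied is -131.2 + 2.4·79.25 = 59.
Buyers absorb 59 only when they pay Pb with 304 − 4·Pb = 59, i.e. Pb = 61.25.
s = Ps − Pb = 79.25 − 61.25 = 18.

Required subsidy s = £18 per unit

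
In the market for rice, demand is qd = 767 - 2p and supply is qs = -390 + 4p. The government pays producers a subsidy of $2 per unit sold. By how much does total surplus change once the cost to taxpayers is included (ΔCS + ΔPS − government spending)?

Pre-subsidy: 767 - 2p = -390 + 4p gives p* = 1157/6, q* = 1144/3.
With the subsidy, sellers receive ps = pb + 2 for each unit, where pb is the price buyers pay.
Supply in terms of pb becomes qs = -390 + 4(pb + 2) = -382 + 4pb. Setting this equal to demand: 767 - 2pb = -382 + 4pb, so pb = 191.5.
Sellers receive ps = 191.5 + 2 = 193.5; q' = 767 − 2·191.5 = 384.
ΔCS = ½(1144/3 + 384)(1157/6 − 191.5) = 4592/9; ΔPS = ½(1144/3 + 384)(193.5 − 1157/6) = 2296/9.
Government spending = 2 × 384 = 768.
Net change = 4592/9 + 2296/9 − 768 = -8/3. The loss equals the DWL triangle ½·2·8/3.

Net change in total surplus = -8/3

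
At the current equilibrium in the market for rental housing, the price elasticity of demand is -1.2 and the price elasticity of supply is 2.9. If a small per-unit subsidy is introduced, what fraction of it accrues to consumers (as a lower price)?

For a small subsidy around the equilibrium, the benefit split depends on the relative slopes, which at a point are proportional to the elasticities.
Buyer share = εs/(εs + |εd|) = 2.9/(2.9 + 1.2) = 29/41; seller share = |εd|/(εs + |εd|) = 12/41.

Consumer share = 29/41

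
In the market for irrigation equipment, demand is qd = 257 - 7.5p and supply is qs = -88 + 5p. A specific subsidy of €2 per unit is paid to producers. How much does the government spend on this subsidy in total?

Government cost = €112

Pre-subsidy: 257 - 7.5p = -88 + 5p gives p* = 27.6, q* = 50.
With the subsidy, sellers receive ps = pb + 2 for each unit, where pb is the price buyers pay.
Supply in terms of pb becomes qs = -88 + 5(pb + 2) = -78 + 5pb. Setting this equal to demand: 257 - 7.5pb = -78 + 5pb, so pb = 26.8.
Sellers receive ps = 26.8 + 2 = 28.8; q' = 257 − 7.5·26.8 = 56.
Government outlay = subsidy × quantity = 2 × 56 = 112.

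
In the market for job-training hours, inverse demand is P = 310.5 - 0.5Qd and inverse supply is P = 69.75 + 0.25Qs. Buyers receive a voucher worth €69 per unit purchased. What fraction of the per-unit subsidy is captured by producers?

Pre-subsidy: 310.5 - 0.5Q = 69.75 + 0.25Q gives Q* = 321 and P* = 150.
With the rebate, buyers effectively pay Pb = Ps − 69, where Ps is the price sellers receive.
On the curves, Pb = 310.5 - 0.5Q and Ps = 69.75 + 0.25Q; the wedge Ps − Pb = 69 gives 69.75 + 0.25Q − (310.5 - 0.5Q) = 69, so Q' = 413.
Then Pb = 310.5 − 0.5·413 = 104 and Ps = 69.75 + 0.25·413 = 173.
Buyers' price falls by P* − Pb = 150 − 104 = 46; sellers' price rises by Ps − P* = 173 − 150 = 23.
So producers capture 23/69 = 1/3 of each unit of subsidy.

Producer share = 1/3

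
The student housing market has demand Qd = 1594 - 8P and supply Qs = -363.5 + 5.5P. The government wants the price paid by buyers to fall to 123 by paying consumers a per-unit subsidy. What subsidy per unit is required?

Required subsidy s = 54 per unit

At a buyer price of 123, quantity demanded is 1594 − 8·123 = 610.
Sellers supply 610 only when they receive Ps with -363.5 + 5.5·Ps = 610, i.e. Ps = 177.
s = Ps − Pb = 177 − 123 = 54.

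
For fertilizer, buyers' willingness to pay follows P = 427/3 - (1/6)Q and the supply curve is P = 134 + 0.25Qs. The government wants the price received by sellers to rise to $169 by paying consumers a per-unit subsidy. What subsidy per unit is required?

Required subsidy s = $50 per unit

At a seller price of 169, quantity supplied is -536 + 4·169 = 140.
Buyers absorb 140 only when they pay Pb = 427/3 − (1/6)·140 = 119.
s = Ps − Pb = 169 − 119 = 50.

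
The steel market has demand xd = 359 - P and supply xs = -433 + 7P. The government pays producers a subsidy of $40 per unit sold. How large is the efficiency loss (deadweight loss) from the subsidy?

Deadweight loss = $700

Pre-subsidy: 359 - P = -433 + 7P gives P* = 99, x* = 260.
With the subsidy, sellers receive Ps = Pb + 40 for each unit, where Pb is the price buyers pay.
Supply in terms of Pb becomes xs = -433 + 7(Pb + 40) = -153 + 7Pb. Setting this equal to demand: 359 - Pb = -153 + 7Pb, so Pb = 64.
Sellers receive Ps = 64 + 40 = 104; x' = 359 − 1·64 = 295.
The subsidy expands output by 295 − 260 = 35 past the efficient level; on those units the gap between marginal cost and willingness to pay runs from 0 up to 40.
DWL = ½ × 40 × 35 = 700.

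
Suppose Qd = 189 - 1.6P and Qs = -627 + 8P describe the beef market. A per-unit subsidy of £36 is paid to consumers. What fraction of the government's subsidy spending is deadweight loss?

Pre-subsidy: 189 - 1.6P = -627 + 8P gives P* = 85, Q* = 53.
With the rebate, buyers effectively pay Pb = Ps − 36, where Ps is the price sellers receive.
Demand in terms of Ps becomes Qd = 189 − 1.6(Ps − 36) = 246.6 - 1.6Ps. Setting this equal to supply: 246.6 - 1.6Ps = -627 + 8Ps, so Ps = 91.
Buyers pay Pb = 91 − 36 = 55; Q' = -627 + 8·91 = 101.
ΔCS = ½(53 + 101)(85 − 55) = 2310; ΔPS = ½(53 + 101)(91 − 85) = 462.
Government spending = 36 × 101 = 3636.
DWL = ½ × 36 × (101 − 53) = 864; fraction = 864 / 3636 = 24/101.

DWL / government spending = 24/101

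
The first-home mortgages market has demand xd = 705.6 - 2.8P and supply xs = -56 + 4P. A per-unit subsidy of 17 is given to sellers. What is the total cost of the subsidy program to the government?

Government cost = 7140

Pre-subsidy: 705.6 - 2.8P = -56 + 4P gives P* = 112, x* = 392.
With the subsidy, sellers receive Ps = Pb + 17 for each unit, where Pb is the price buyers pay.
Supply in terms of Pb becomes xs = -56 + 4(Pb + 17) = 12 + 4Pb. Setting this equal to demand: 705.6 - 2.8Pb = 12 + 4Pb, so Pb = 102.
Sellers receive Ps = 102 + 17 = 119; x' = 705.6 − 2.8·102 = 420.
Government outlay = subsidy × quantity = 17 × 420 = 7140.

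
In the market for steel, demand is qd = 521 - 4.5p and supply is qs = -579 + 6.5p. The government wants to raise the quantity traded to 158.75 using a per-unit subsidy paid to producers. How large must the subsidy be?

Required subsidy s = 33 per unit

At q = 158.75, invert demand for the buyer price: pb = (521 − 158.75)/4.5 = 80.5; invert supply for the seller price: ps = (158.75 − (-579))/6.5 = 113.5.
The subsidy must fill the gap: s = ps − pb = 113.5 − 80.5 = 33.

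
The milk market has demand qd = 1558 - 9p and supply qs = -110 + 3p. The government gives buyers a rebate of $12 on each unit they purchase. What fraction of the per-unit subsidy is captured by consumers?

Pre-subsidy: 1558 - 9p = -110 + 3p gives p* = 139, q* = 307.
With the rebate, buyers effectively pay pb = ps − 12, where ps is the price sellers receive.
Demand in terms of ps becomes qd = 1558 − 9(ps − 12) = 1666 - 9ps. Setting this equal to supply: 1666 - 9ps = -110 + 3ps, so ps = 148.
Buyers pay pb = 148 − 12 = 136; q' = -110 + 3·148 = 334.
Buyers' price falls by p* − pb = 139 − 136 = 3; sellers' price rises by ps − p* = 148 − 139 = 9.
So consumers capture 3/12 = 0.25 of each unit of subsidy.

Consumer share = 0.25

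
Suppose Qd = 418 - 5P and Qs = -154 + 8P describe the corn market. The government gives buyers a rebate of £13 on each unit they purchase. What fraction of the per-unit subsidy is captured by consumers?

Pre-subsidy: 418 - 5P = -154 + 8P gives P* = 44, Q* = 198.
With the rebate, buyers effectively pay Pb = Ps − 13, where Ps is the price sellers receive.
Demand in terms of Ps becomes Qd = 418 − 5(Ps − 13) = 483 - 5Ps. Setting this equal to supply: 483 - 5Ps = -154 + 8Ps, so Ps = 49.
Buyers pay Pb = 49 − 13 = 36; Q' = -154 + 8·49 = 238.
Buyers' price falls by P* − Pb = 44 − 36 = 8; sellers' price rises by Ps − P* = 49 − 44 = 5.
So consumers capture 8/13 = 8/13 of each unit of subsidy.

Consumer share = 8/13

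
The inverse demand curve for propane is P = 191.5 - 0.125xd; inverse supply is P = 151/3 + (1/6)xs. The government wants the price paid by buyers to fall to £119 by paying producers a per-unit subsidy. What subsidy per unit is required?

Required subsidy s = £28 per unit

At a buyer price of 119, quantity demanded is 1532 − 8·119 = 580.
Sellers supply 580 only when they receive Ps = 151/3 + (1/6)·580 = 147.
s = Ps − Pb = 147 − 119 = 28.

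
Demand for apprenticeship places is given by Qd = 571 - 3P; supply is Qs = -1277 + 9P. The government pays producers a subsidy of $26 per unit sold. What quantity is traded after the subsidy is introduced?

Pre-subsidy: 571 - 3P = -1277 + 9P gives P* = 154, Q* = 109.
With the subsidy, sellers receive Ps = Pb + 26 for each unit, where Pb is the price buyers pay.
Supply in terms of Pb becomes Qs = -1277 + 9(Pb + 26) = -1043 + 9Pb. Setting this equal to demand: 571 - 3Pb = -1043 + 9Pb, so Pb = 134.5.
Sellers receive Ps = 134.5 + 26 = 160.5; Q' = 571 − 3·134.5 = 167.5.

Q' = 167.5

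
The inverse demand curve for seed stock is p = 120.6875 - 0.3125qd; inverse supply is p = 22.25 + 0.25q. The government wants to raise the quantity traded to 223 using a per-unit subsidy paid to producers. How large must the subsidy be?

At q = 223, from the demand curve buyers pay pb = 120.6875 − 0.3125·223 = 51; from the supply curve sellers need ps = 22.25 + 0.25·223 = 78.
The subsidy must fill the gap: s = ps − pb = 78 − 51 = 27.

Required subsidy s = 27 per unit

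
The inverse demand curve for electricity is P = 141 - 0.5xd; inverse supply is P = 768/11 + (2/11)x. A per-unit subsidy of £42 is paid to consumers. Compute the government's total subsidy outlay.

Government cost = £6972

Pre-subsidy: 141 - 0.5x = 768/11 + (2/11)x gives x* = 104.4 and P* = 88.8.
With the rebate, buyers effectively pay Pb = Ps − 42, where Ps is the price sellers receive.
On the curves, Pb = 141 - 0.5x and Ps = 768/11 + (2/11)x; the wedge Ps − Pb = 42 gives 768/11 + (2/11)x − (141 - 0.5x) = 42, so x' = 166.
Then Pb = 141 − 0.5·166 = 58 and Ps = 768/11 + (2/11)·166 = 100.
Government outlay = subsidy × quantity = 42 × 166 = 6972.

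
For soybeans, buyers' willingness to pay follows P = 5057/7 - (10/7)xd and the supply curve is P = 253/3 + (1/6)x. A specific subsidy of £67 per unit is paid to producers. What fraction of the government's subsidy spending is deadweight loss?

DWL / government spending = 21/442

Pre-subsidy: 5057/7 - (10/7)x = 253/3 + (1/6)x gives x* = 400 and P* = 151.
With the subsidy, sellers receive Ps = Pb + 67 for each unit, where Pb is the price buyers pay.
On the curves, Pb = 5057/7 - (10/7)x and Ps = 253/3 + (1/6)x; the wedge Ps − Pb = 67 gives 253/3 + (1/6)x − (5057/7 - (10/7)x) = 67, so x' = 442.
Then Pb = 5057/7 − (10/7)·442 = 91 and Ps = 253/3 + (1/6)·442 = 158.
ΔCS = ½(400 + 442)(151 − 91) = 25260; ΔPS = ½(400 + 442)(158 − 151) = 2947.
Government spending = 67 × 442 = 29614.
DWL = ½ × 67 × (442 − 400) = 1407; fraction = 1407 / 29614 = 21/442.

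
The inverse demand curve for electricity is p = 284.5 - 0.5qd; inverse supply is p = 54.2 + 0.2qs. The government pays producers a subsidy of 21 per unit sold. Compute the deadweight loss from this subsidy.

Pre-subsidy: 284.5 - 0.5q = 54.2 + 0.2q gives q* = 329 and p* = 120.
With the subsidy, sellers receive ps = pb + 21 for each unit, where pb is the price buyers pay.
On the curves, pb = 284.5 - 0.5q and ps = 54.2 + 0.2q; the wedge ps − pb = 21 gives 54.2 + 0.2q − (284.5 - 0.5q) = 21, so q' = 359.
Then pb = 284.5 − 0.5·359 = 105 and ps = 54.2 + 0.2·359 = 126.
The subsidy expands output by 359 − 329 = 30 past the efficient level; on those units the gap between marginal cost and willingness to pay runs from 0 up to 21.
DWL = ½ × 21 × 30 = 315.

Deadweight loss = 315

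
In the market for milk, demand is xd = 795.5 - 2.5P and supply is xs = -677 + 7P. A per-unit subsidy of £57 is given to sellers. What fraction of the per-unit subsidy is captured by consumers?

Consumer share = 14/19

Pre-subsidy: 795.5 - 2.5P = -677 + 7P gives P* = 155, x* = 408.
With the subsidy, sellers receive Ps = Pb + 57 for each unit, where Pb is the price buyers pay.
Supply in terms of Pb becomes xs = -677 + 7(Pb + 57) = -278 + 7Pb. Setting this equal to demand: 795.5 - 2.5Pb = -278 + 7Pb, so Pb = 113.
Sellers receive Ps = 113 + 57 = 170; x' = 795.5 − 2.5·113 = 513.
Buyers' price falls by P* − Pb = 155 − 113 = 42; sellers' price rises by Ps − P* = 170 − 155 = 15.
So consumers capture 42/57 = 14/19 of each unit of subsidy.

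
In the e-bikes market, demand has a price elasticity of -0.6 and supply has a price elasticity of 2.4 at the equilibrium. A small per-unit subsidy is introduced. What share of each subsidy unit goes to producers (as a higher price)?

Producer share = 0.2

For a small subsidy around the equilibrium, the benefit split depends on the relative slopes, which at a point are proportional to the elasticities.
Buyer share = εs/(εs + |εd|) = 2.4/(2.4 + 0.6) = 0.8; seller share = |εd|/(εs + |εd|) = 0.2.
So producers capture 0.2 of the subsidy.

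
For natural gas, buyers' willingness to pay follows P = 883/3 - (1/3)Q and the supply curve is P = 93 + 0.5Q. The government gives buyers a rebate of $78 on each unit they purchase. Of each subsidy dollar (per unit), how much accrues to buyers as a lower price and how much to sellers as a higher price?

Pre-subsidy: 883/3 - (1/3)Q = 93 + 0.5Q gives Q* = 241.6 and P* = 213.8.
With the rebate, buyers effectively pay Pb = Ps − 78, where Ps is the price sellers receive.
On the curves, Pb = 883/3 - (1/3)Q and Ps = 93 + 0.5Q; the wedge Ps − Pb = 78 gives 93 + 0.5Q − (883/3 - (1/3)Q) = 78, so Q' = 335.2.
Then Pb = 883/3 − (1/3)·335.2 = 182.6 and Ps = 93 + 0.5·335.2 = 260.6.
Buyers' price falls by P* − Pb = 213.8 − 182.6 = 31.2; sellers' price rises by Ps − P* = 260.6 − 213.8 = 46.8.

Buyers gain $31.2 per unit; sellers gain $46.8 per unit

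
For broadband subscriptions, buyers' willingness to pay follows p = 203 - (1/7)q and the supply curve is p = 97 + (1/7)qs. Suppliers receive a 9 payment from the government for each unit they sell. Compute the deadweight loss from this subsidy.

Deadweight loss = 141.75

Pre-subsidy: 203 - (1/7)q = 97 + (1/7)q gives q* = 371 and p* = 150.
With the subsidy, sellers receive ps = pb + 9 for each unit, where pb is the price buyers pay.
On the curves, pb = 203 - (1/7)q and ps = 97 + (1/7)q; the wedge ps − pb = 9 gives 97 + (1/7)q − (203 - (1/7)q) = 9, so q' = 402.5.
Then pb = 203 − (1/7)·402.5 = 145.5 and ps = 97 + (1/7)·402.5 = 154.5.
The subsidy expands output by 402.5 − 371 = 31.5 past the efficient level; on those units the gap between marginal cost and willingness to pay runs from 0 up to 9.
DWL = ½ × 9 × 31.5 = 141.75.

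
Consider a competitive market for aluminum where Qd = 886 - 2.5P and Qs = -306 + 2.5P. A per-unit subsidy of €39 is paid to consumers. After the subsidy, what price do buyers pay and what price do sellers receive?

Buyers pay €218.9; sellers receive €257.9

Pre-subsidy: 886 - 2.5P = -306 + 2.5P gives P* = 238.4, Q* = 290.
With the rebate, buyers effectively pay Pb = Ps − 39, where Ps is the price sellers receive.
Demand in terms of Ps becomes Qd = 886 − 2.5(Ps − 39) = 983.5 - 2.5Ps. Setting this equal to supply: 983.5 - 2.5Ps = -306 + 2.5Ps, so Ps = 257.9.
Buyers pay Pb = 257.9 − 39 = 218.9; Q' = -306 + 2.5·257.9 = 338.75.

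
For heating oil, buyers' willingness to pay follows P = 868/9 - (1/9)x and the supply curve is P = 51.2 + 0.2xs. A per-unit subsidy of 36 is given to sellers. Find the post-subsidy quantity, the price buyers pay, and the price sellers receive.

Pre-subsidy: 868/9 - (1/9)x = 51.2 + 0.2x gives x* = 1018/7 and P* = 562/7.
With the subsidy, sellers receive Ps = Pb + 36 for each unit, where Pb is the price buyers pay.
On the curves, Pb = 868/9 - (1/9)x and Ps = 51.2 + 0.2x; the wedge Ps − Pb = 36 gives 51.2 + 0.2x − (868/9 - (1/9)x) = 36, so x' = 1828/7.
Then Pb = 868/9 − (1/9)·(1828/7) = 472/7 and Ps = 51.2 + 0.2·(1828/7) = 724/7.

x' = 1828/7; buyers pay 472/7; sellers receive 724/7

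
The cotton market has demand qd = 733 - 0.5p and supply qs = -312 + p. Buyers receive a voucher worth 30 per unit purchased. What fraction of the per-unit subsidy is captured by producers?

Producer share = 1/3

Pre-subsidy: 733 - 0.5p = -312 + p gives p* = 2090/3, q* = 1154/3.
With the rebate, buyers effectively pay pb = ps − 30, where ps is the price sellers receive.
Demand in terms of ps becomes qd = 733 − 0.5(ps − 30) = 748 - 0.5ps. Setting this equal to supply: 748 - 0.5ps = -312 + ps, so ps = 2120/3.
Buyers pay pb = 2120/3 − 30 = 2030/3; q' = -312 + 1·(2120/3) = 1184/3.
Buyers' price falls by p* − pb = 2090/3 − 2030/3 = 20; sellers' price rises by ps − p* = 2120/3 − 2090/3 = 10.
So producers capture 10/30 = 1/3 of each unit of subsidy.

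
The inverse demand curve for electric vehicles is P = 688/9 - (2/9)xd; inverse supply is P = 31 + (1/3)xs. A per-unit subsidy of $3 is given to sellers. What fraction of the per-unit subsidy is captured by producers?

Producer share = 0.6

Pre-subsidy: 688/9 - (2/9)x = 31 + (1/3)x gives x* = 81.8 and P* = 874/15.
With the subsidy, sellers receive Ps = Pb + 3 for each unit, where Pb is the price buyers pay.
On the curves, Pb = 688/9 - (2/9)x and Ps = 31 + (1/3)x; the wedge Ps − Pb = 3 gives 31 + (1/3)x − (688/9 - (2/9)x) = 3, so x' = 87.2.
Then Pb = 688/9 − (2/9)·87.2 = 856/15 and Ps = 31 + (1/3)·87.2 = 901/15.
Buyers' price falls by P* − Pb = 874/15 − 856/15 = 1.2; sellers' price rises by Ps − P* = 901/15 − 874/15 = 1.8.
So producers capture 1.8/3 = 0.6 of each unit of subsidy.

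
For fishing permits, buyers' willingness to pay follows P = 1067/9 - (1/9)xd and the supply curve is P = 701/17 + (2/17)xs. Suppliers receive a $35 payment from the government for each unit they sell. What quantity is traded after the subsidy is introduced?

x' = 491

Pre-subsidy: 1067/9 - (1/9)x = 701/17 + (2/17)x gives x* = 338 and P* = 81.
With the subsidy, sellers receive Ps = Pb + 35 for each unit, where Pb is the price buyers pay.
On the curves, Pb = 1067/9 - (1/9)x and Ps = 701/17 + (2/17)x; the wedge Ps − Pb = 35 gives 701/17 + (2/17)x − (1067/9 - (1/9)x) = 35, so x' = 491.
Then Pb = 1067/9 − (1/9)·491 = 64 and Ps = 701/17 + (2/17)·491 = 99.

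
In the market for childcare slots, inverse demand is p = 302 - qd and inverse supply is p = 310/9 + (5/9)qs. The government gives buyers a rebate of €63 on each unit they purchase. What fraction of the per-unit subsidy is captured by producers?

Pre-subsidy: 302 - q = 310/9 + (5/9)q gives q* = 172 and p* = 130.
With the rebate, buyers effectively pay pb = ps − 63, where ps is the price sellers receive.
On the curves, pb = 302 - q and ps = 310/9 + (5/9)q; the wedge ps − pb = 63 gives 310/9 + (5/9)q − (302 - q) = 63, so q' = 212.5.
Then pb = 302 − 1·212.5 = 89.5 and ps = 310/9 + (5/9)·212.5 = 152.5.
Buyers' price falls by p* − pb = 130 − 89.5 = 40.5; sellers' price rises by ps − p* = 152.5 − 130 = 22.5.
So producers capture 22.5/63 = 5/14 of each unit of subsidy.

Producer share = 5/14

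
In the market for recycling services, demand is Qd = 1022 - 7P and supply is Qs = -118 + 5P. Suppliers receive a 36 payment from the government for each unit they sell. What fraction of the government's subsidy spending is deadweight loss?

DWL / government spending = 5/44

Pre-subsidy: 1022 - 7P = -118 + 5P gives P* = 95, Q* = 357.
With the subsidy, sellers receive Ps = Pb + 36 for each unit, where Pb is the price buyers pay.
Supply in terms of Pb becomes Qs = -118 + 5(Pb + 36) = 62 + 5Pb. Setting this equal to demand: 1022 - 7Pb = 62 + 5Pb, so Pb = 80.
Sellers receive Ps = 80 + 36 = 116; Q' = 1022 − 7·80 = 462.
ΔCS = ½(357 + 462)(95 − 80) = 6142.5; ΔPS = ½(357 + 462)(116 − 95) = 8599.5.
Government spending = 36 × 462 = 16632.
DWL = ½ × 36 × (462 − 357) = 1890; fraction = 1890 / 16632 = 5/44.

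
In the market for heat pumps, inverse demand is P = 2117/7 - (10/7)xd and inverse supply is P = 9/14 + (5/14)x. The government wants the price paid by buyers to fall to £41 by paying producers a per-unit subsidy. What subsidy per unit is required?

At a buyer price of 41, quantity demanded is 211.7 − 0.7·41 = 183.
Sellers supply 183 only when they receive Ps = 9/14 + (5/14)·183 = 66.
s = Ps − Pb = 66 − 41 = 25.

Required subsidy s = £25 per unit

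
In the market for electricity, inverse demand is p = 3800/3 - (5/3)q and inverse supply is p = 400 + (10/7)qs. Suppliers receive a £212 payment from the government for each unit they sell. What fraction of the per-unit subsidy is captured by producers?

Producer share = 6/13

Pre-subsidy: 3800/3 - (5/3)q = 400 + (10/7)q gives q* = 280 and p* = 800.
With the subsidy, sellers receive ps = pb + 212 for each unit, where pb is the price buyers pay.
On the curves, pb = 3800/3 - (5/3)q and ps = 400 + (10/7)q; the wedge ps − pb = 212 gives 400 + (10/7)q − (3800/3 - (5/3)q) = 212, so q' = 22652/65.
Then pb = 3800/3 − (5/3)·(22652/65) = 8916/13 and ps = 400 + (10/7)·(22652/65) = 11672/13.
Buyers' price falls by p* − pb = 800 − 8916/13 = 1484/13; sellers' price rises by ps − p* = 11672/13 − 800 = 1272/13.
So producers capture (1272/13)/212 = 6/13 of each unit of subsidy.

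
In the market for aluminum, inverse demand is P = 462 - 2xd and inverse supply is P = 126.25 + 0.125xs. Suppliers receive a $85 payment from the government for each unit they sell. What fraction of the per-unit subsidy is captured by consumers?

Pre-subsidy: 462 - 2x = 126.25 + 0.125x gives x* = 158 and P* = 146.
With the subsidy, sellers receive Ps = Pb + 85 for each unit, where Pb is the price buyers pay.
On the curves, Pb = 462 - 2x and Ps = 126.25 + 0.125x; the wedge Ps − Pb = 85 gives 126.25 + 0.125x − (462 - 2x) = 85, so x' = 198.
Then Pb = 462 − 2·198 = 66 and Ps = 126.25 + 0.125·198 = 151.
Buyers' price falls by P* − Pb = 146 − 66 = 80; sellers' price rises by Ps − P* = 151 − 146 = 5.
So consumers capture 80/85 = 16/17 of each unit of subsidy.

Consumer share = 16/17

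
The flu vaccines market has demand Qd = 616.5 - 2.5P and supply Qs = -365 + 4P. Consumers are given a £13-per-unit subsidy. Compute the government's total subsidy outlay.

Pre-subsidy: 616.5 - 2.5P = -365 + 4P gives P* = 151, Q* = 239.
With the rebate, buyers effectively pay Pb = Ps − 13, where Ps is the price sellers receive.
Demand in terms of Ps becomes Qd = 616.5 − 2.5(Ps − 13) = 649 - 2.5Ps. Setting this equal to supply: 649 - 2.5Ps = -365 + 4Ps, so Ps = 156.
Buyers pay Pb = 156 − 13 = 143; Q' = -365 + 4·156 = 259.
Government outlay = subsidy × quantity = 13 × 259 = 3367.

Government cost = £3367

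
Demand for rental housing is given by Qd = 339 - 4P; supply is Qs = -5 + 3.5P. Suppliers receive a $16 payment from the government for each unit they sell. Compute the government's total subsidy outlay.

Pre-subsidy: 339 - 4P = -5 + 3.5P gives P* = 688/15, Q* = 2333/15.
With the subsidy, sellers receive Ps = Pb + 16 for each unit, where Pb is the price buyers pay.
Supply in terms of Pb becomes Qs = -5 + 3.5(Pb + 16) = 51 + 3.5Pb. Setting this equal to demand: 339 - 4Pb = 51 + 3.5Pb, so Pb = 38.4.
Sellers receive Ps = 38.4 + 16 = 54.4; Q' = 339 − 4·38.4 = 185.4.
Government outlay = subsidy × quantity = 16 × 185.4 = 2966.4.

Government cost = $2966.4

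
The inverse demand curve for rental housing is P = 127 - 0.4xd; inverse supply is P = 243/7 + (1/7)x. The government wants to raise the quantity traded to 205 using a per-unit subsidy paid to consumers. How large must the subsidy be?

At x = 205, from the demand curve buyers pay Pb = 127 − 0.4·205 = 45; from the supply curve sellers need Ps = 243/7 + (1/7)·205 = 64.
The subsidy must fill the gap: s = Ps − Pb = 64 − 45 = 19.

Required subsidy s = 19 per unit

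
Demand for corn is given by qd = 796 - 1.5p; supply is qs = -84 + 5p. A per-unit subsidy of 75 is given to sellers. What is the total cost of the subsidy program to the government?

Government cost = 662475/13

Pre-subsidy: 796 - 1.5p = -84 + 5p gives p* = 1760/13, q* = 7708/13.
With the subsidy, sellers receive ps = pb + 75 for each unit, where pb is the price buyers pay.
Supply in terms of pb becomes qs = -84 + 5(pb + 75) = 291 + 5pb. Setting this equal to demand: 796 - 1.5pb = 291 + 5pb, so pb = 1010/13.
Sellers receive ps = 1010/13 + 75 = 1985/13; q' = 796 − 1.5·(1010/13) = 8833/13.
Government outlay = subsidy × quantity = 75 × 8833/13 = 662475/13.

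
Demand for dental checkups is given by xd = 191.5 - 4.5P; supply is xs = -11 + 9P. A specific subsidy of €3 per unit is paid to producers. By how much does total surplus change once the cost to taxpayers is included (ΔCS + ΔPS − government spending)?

Pre-subsidy: 191.5 - 4.5P = -11 + 9P gives P* = 15, x* = 124.
With the subsidy, sellers receive Ps = Pb + 3 for each unit, where Pb is the price buyers pay.
Supply in terms of Pb becomes xs = -11 + 9(Pb + 3) = 16 + 9Pb. Setting this equal to demand: 191.5 - 4.5Pb = 16 + 9Pb, so Pb = 13.
Sellers receive Ps = 13 + 3 = 16; x' = 191.5 − 4.5·13 = 133.
ΔCS = ½(124 + 133)(15 − 13) = 257; ΔPS = ½(124 + 133)(16 − 15) = 128.5.
Government spending = 3 × 133 = 399.
Net change = 257 + 128.5 − 399 = -13.5. The loss equals the DWL triangle ½·3·9.

Net change in total surplus = -€13.5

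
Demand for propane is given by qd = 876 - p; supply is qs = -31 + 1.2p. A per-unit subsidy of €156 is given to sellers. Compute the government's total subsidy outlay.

Government cost = 941772/11

Pre-subsidy: 876 - p = -31 + 1.2p gives p* = 4535/11, q* = 5101/11.
With the subsidy, sellers receive ps = pb + 156 for each unit, where pb is the price buyers pay.
Supply in terms of pb becomes qs = -31 + 1.2(pb + 156) = 156.2 + 1.2pb. Setting this equal to demand: 876 - pb = 156.2 + 1.2pb, so pb = 3599/11.
Sellers receive ps = 3599/11 + 156 = 5315/11; q' = 876 − 1·(3599/11) = 6037/11.
Government outlay = subsidy × quantity = 156 × 6037/11 = 941772/11.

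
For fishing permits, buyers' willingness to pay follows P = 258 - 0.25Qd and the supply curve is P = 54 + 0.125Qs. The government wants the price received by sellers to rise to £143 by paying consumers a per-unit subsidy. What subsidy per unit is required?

At a seller price of 143, quantity supplied is -432 + 8·143 = 712.
Buyers absorb 712 only when they pay Pb = 258 − 0.25·712 = 80.
s = Ps − Pb = 143 − 80 = 63.

Required subsidy s = £63 per unit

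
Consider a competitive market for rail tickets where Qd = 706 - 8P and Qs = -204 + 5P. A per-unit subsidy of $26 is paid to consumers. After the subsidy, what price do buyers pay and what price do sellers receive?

Pre-subsidy: 706 - 8P = -204 + 5P gives P* = 70, Q* = 146.
With the rebate, buyers effectively pay Pb = Ps − 26, where Ps is the price sellers receive.
Demand in terms of Ps becomes Qd = 706 − 8(Ps − 26) = 914 - 8Ps. Setting this equal to supply: 914 - 8Ps = -204 + 5Ps, so Ps = 86.
Buyers pay Pb = 86 − 26 = 60; Q' = -204 + 5·86 = 226.

Buyers pay $60; sellers receive $86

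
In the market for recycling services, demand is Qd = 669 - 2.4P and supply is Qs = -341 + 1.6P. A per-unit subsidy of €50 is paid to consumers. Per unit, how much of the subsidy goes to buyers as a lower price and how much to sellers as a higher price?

Pre-subsidy: 669 - 2.4P = -341 + 1.6P gives P* = 252.5, Q* = 63.
With the rebate, buyers effectively pay Pb = Ps − 50, where Ps is the price sellers receive.
Demand in terms of Ps becomes Qd = 669 − 2.4(Ps − 50) = 789 - 2.4Ps. Setting this equal to supply: 789 - 2.4Ps = -341 + 1.6Ps, so Ps = 282.5.
Buyers pay Pb = 282.5 − 50 = 232.5; Q' = -341 + 1.6·282.5 = 111.
Buyers' price falls by P* − Pb = 252.5 − 232.5 = 20; sellers' price rises by Ps − P* = 282.5 − 252.5 = 30.

Buyers gain €20 per unit; sellers gain €30 per unit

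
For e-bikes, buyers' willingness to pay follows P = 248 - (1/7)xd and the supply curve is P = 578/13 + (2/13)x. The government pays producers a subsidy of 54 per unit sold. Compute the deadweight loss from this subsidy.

Pre-subsidy: 248 - (1/7)x = 578/13 + (2/13)x gives x* = 686 and P* = 150.
With the subsidy, sellers receive Ps = Pb + 54 for each unit, where Pb is the price buyers pay.
On the curves, Pb = 248 - (1/7)x and Ps = 578/13 + (2/13)x; the wedge Ps − Pb = 54 gives 578/13 + (2/13)x − (248 - (1/7)x) = 54, so x' = 868.
Then Pb = 248 − (1/7)·868 = 124 and Ps = 578/13 + (2/13)·868 = 178.
The subsidy expands output by 868 − 686 = 182 past the efficient level; on those units the gap between marginal cost and willingness to pay runs from 0 up to 54.
DWL = ½ × 54 × 182 = 4914.

Deadweight loss = 4914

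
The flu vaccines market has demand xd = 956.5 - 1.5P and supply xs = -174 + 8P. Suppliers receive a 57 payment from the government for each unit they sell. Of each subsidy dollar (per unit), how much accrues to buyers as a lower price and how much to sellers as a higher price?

Buyers gain 48 per unit; sellers gain 9 per unit

Pre-subsidy: 956.5 - 1.5P = -174 + 8P gives P* = 119, x* = 778.
With the subsidy, sellers receive Ps = Pb + 57 for each unit, where Pb is the price buyers pay.
Supply in terms of Pb becomes xs = -174 + 8(Pb + 57) = 282 + 8Pb. Setting this equal to demand: 956.5 - 1.5Pb = 282 + 8Pb, so Pb = 71.
Sellers receive Ps = 71 + 57 = 128; x' = 956.5 − 1.5·71 = 850.
Buyers' price falls by P* − Pb = 119 − 71 = 48; sellers' price rises by Ps − P* = 128 − 119 = 9.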